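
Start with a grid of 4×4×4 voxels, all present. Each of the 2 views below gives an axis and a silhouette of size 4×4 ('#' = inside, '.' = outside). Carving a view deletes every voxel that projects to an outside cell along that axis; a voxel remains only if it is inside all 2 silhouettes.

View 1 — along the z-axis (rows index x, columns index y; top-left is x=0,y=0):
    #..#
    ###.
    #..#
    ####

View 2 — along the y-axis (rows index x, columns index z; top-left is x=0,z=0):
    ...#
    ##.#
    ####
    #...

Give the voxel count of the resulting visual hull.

voxel count = 23

full grid |V| = 64
carve view 1 (along z, XY-mask fill 11/16): 44 voxels remain
carve view 2 (along y, XZ-mask fill 9/16): 23 voxels remain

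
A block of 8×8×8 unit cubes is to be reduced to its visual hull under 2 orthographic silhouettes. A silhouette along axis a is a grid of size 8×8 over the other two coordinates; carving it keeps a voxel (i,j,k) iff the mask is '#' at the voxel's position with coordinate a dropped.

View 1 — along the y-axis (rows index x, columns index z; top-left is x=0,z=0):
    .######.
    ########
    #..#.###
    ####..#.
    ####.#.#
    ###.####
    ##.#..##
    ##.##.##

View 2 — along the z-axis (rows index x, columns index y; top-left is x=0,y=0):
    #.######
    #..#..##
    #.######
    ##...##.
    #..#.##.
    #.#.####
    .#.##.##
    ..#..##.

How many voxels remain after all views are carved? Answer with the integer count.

|visual hull| = 238

start: 8×8×8 = 512 voxels
carve view 1 (along y, XZ-mask fill 48/64): 384 voxels remain
carve view 2 (along z, XY-mask fill 40/64): 238 voxels remain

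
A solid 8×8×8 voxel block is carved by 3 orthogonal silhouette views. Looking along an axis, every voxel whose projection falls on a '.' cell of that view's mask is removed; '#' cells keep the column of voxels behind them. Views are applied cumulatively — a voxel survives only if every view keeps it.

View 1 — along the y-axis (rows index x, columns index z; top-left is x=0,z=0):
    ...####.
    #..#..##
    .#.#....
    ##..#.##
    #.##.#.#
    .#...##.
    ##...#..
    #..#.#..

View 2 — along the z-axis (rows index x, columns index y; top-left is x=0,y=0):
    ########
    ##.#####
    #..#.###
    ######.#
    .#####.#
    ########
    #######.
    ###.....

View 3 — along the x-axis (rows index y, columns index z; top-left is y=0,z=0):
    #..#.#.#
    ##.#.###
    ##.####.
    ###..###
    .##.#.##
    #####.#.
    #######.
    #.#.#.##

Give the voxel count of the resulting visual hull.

start: 8×8×8 = 512 voxels
carve view 1 (along y, XZ-mask fill 29/64): 232 voxels remain
carve view 2 (along z, XY-mask fill 51/64): 189 voxels remain
carve view 3 (along x, YZ-mask fill 45/64): 138 voxels remain

remaining voxels: 138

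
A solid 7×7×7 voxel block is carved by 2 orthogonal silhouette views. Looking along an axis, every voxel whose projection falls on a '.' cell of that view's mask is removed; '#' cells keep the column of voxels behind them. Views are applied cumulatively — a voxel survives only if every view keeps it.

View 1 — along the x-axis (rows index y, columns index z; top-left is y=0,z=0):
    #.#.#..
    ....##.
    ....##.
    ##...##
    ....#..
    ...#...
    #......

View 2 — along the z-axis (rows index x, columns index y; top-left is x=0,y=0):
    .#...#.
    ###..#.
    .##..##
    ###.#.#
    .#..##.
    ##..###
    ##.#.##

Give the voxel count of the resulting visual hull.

full grid |V| = 343
  1. axis=0 (YZ plane), |mask|=14  ⇒  voxels=98
  2. axis=2 (XY plane), |mask|=28  ⇒  voxels=49

voxel count = 49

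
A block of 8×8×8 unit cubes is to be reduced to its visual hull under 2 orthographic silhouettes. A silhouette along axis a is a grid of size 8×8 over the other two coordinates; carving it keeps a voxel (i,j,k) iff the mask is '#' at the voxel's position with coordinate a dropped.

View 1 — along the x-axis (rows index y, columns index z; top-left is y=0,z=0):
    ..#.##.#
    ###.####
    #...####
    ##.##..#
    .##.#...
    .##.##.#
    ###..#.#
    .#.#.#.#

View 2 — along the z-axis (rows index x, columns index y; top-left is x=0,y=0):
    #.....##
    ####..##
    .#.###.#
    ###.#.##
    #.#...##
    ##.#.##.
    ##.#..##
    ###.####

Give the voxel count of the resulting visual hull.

197 voxels

start: 8×8×8 = 512 voxels
[1] x-view keeps 38 columns → grid now 304
[2] z-view keeps 41 columns → grid now 197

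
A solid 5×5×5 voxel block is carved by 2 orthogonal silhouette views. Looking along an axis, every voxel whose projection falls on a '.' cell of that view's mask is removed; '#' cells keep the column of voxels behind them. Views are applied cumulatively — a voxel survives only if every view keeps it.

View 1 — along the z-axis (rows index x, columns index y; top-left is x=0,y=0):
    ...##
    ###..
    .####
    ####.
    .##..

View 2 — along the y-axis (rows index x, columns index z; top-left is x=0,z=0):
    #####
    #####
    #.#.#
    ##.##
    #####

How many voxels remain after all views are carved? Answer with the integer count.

full grid |V| = 125
  1. axis=2 (XY plane), |mask|=15  ⇒  voxels=75
  2. axis=1 (XZ plane), |mask|=22  ⇒  voxels=63

|visual hull| = 63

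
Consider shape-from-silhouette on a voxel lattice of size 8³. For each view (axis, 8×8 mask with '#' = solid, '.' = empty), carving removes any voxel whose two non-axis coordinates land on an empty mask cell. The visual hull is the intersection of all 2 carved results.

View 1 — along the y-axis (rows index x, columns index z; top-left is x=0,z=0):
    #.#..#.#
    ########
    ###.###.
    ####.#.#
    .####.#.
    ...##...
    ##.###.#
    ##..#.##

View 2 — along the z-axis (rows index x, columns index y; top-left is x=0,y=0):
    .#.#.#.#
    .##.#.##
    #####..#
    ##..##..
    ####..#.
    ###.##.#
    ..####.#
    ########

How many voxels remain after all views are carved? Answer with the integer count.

before carving: 512 voxels (8×8×8)
step 1: project along y, AND mask (42/64) → |grid| = 336
step 2: project along z, AND mask (43/64) → |grid| = 223

voxel count = 223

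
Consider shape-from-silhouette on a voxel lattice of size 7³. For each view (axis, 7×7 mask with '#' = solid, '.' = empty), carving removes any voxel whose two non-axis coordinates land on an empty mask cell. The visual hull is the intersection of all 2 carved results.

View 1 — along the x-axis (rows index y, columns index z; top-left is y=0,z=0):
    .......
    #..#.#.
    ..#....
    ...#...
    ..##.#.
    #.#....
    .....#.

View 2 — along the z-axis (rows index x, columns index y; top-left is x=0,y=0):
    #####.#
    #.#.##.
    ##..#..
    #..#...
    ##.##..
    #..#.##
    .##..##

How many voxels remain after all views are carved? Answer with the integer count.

remaining voxels: 40

full grid |V| = 343
after view 1 [x-axis, 11 of 49 cells solid] → remaining = 77
after view 2 [z-axis, 27 of 49 cells solid] → remaining = 40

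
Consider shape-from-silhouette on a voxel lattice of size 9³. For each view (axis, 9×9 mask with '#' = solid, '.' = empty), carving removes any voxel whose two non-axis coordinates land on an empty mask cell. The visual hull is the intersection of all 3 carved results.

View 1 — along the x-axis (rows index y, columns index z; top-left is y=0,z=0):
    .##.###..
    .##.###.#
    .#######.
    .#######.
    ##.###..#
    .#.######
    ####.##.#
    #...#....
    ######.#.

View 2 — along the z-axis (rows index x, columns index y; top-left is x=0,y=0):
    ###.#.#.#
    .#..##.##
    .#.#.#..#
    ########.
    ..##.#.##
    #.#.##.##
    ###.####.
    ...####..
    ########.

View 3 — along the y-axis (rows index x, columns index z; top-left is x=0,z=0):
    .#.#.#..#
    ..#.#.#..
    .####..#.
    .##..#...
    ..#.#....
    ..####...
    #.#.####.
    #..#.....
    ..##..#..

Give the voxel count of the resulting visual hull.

initial block: 9^3 = 729
carve view 1 (along x, YZ-mask fill 54/81): 486 voxels remain
carve view 2 (along z, XY-mask fill 53/81): 318 voxels remain
carve view 3 (along y, XZ-mask fill 32/81): 138 voxels remain

138 voxels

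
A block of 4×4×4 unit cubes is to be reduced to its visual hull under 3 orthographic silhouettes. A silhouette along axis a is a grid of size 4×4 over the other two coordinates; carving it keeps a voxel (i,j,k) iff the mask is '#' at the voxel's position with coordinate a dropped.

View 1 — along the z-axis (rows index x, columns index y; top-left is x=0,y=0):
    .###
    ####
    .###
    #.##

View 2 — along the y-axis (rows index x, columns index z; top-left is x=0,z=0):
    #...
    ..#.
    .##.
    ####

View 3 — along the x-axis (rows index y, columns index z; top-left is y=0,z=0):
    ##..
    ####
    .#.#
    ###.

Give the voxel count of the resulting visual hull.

initial block: 4^3 = 64
  1. axis=2 (XY plane), |mask|=13  ⇒  voxels=52
  2. axis=1 (XZ plane), |mask|=8  ⇒  voxels=25
  3. axis=0 (YZ plane), |mask|=11  ⇒  voxels=16

voxel count = 16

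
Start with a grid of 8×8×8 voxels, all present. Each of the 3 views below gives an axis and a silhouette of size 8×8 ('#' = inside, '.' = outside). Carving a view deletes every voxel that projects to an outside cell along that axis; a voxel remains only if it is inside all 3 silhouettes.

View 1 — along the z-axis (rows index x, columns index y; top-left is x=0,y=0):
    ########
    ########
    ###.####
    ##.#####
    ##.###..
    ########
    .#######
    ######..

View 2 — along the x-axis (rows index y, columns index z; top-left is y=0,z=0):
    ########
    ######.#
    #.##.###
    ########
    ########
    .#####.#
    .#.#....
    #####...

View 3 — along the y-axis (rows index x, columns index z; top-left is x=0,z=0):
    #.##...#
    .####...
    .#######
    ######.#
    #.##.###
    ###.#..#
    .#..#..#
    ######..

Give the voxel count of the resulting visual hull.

initial block: 8^3 = 512
  1. axis=2 (XY plane), |mask|=56  ⇒  voxels=448
  2. axis=0 (YZ plane), |mask|=50  ⇒  voxels=358
  3. axis=1 (XZ plane), |mask|=42  ⇒  voxels=241

241 voxels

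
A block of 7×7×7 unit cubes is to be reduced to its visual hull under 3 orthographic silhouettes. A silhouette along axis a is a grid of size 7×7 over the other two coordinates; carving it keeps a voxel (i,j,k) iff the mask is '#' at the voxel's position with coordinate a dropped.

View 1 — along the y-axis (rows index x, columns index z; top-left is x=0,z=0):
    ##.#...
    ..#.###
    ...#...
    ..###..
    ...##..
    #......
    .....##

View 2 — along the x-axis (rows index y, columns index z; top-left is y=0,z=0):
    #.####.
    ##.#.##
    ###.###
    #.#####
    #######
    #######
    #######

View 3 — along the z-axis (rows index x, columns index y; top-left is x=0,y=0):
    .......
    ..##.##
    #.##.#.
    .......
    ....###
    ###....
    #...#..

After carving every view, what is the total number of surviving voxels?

full grid |V| = 343
  1. axis=1 (XZ plane), |mask|=16  ⇒  voxels=112
  2. axis=0 (YZ plane), |mask|=43  ⇒  voxels=99
  3. axis=2 (XY plane), |mask|=16  ⇒  voxels=31

remaining voxels: 31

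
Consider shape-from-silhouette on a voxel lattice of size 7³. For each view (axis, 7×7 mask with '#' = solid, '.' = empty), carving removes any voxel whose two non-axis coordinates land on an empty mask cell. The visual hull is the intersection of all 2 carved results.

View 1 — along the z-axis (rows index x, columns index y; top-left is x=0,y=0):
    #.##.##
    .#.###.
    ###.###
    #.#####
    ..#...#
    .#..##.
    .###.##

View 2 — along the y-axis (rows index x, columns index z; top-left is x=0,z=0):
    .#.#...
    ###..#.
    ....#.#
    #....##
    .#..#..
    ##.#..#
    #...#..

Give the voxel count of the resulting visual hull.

full grid |V| = 343
after view 1 [z-axis, 31 of 49 cells solid] → remaining = 217
after view 2 [y-axis, 19 of 49 cells solid] → remaining = 82

remaining voxels: 82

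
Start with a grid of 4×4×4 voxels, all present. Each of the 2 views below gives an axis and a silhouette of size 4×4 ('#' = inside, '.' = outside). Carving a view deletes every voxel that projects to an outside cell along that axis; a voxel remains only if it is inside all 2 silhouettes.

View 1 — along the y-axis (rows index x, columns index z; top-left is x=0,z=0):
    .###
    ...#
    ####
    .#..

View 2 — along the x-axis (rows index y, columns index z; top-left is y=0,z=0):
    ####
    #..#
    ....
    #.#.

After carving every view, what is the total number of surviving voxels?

full grid |V| = 64
carve view 1 (along y, XZ-mask fill 9/16): 36 voxels remain
carve view 2 (along x, YZ-mask fill 8/16): 16 voxels remain

remaining voxels: 16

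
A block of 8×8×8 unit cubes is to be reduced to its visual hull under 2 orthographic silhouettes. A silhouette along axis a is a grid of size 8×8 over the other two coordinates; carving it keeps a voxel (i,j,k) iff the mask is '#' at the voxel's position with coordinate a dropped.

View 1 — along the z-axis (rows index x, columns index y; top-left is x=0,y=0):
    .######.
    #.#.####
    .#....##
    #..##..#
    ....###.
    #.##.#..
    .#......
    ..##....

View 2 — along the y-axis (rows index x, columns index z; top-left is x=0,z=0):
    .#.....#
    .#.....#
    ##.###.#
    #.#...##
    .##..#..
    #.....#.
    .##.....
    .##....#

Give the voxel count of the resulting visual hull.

initial block: 8^3 = 512
after view 1 [z-axis, 29 of 64 cells solid] → remaining = 232
after view 2 [y-axis, 24 of 64 cells solid] → remaining = 83

remaining voxels: 83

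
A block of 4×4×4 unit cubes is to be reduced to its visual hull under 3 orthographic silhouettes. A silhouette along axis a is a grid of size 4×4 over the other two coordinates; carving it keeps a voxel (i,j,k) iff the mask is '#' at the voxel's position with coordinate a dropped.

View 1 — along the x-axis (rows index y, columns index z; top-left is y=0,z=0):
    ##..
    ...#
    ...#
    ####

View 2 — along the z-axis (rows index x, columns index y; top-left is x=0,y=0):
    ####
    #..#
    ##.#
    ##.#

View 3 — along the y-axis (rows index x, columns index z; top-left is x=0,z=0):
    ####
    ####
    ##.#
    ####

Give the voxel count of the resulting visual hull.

before carving: 64 voxels (4×4×4)
step 1: project along x, AND mask (8/16) → |grid| = 32
step 2: project along z, AND mask (12/16) → |grid| = 28
step 3: project along y, AND mask (15/16) → |grid| = 27

27 voxels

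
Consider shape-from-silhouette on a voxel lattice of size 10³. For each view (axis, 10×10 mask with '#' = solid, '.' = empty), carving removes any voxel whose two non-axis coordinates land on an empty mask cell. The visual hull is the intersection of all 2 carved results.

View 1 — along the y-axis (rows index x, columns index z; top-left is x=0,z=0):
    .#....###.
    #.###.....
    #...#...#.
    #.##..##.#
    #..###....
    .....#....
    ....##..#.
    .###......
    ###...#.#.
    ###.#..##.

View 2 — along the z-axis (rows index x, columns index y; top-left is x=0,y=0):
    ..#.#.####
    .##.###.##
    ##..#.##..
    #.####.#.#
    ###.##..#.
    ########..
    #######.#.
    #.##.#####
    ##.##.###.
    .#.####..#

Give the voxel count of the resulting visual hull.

start: 10×10×10 = 1000 voxels
after view 1 [y-axis, 39 of 100 cells solid] → remaining = 390
after view 2 [z-axis, 68 of 100 cells solid] → remaining = 260

260 voxels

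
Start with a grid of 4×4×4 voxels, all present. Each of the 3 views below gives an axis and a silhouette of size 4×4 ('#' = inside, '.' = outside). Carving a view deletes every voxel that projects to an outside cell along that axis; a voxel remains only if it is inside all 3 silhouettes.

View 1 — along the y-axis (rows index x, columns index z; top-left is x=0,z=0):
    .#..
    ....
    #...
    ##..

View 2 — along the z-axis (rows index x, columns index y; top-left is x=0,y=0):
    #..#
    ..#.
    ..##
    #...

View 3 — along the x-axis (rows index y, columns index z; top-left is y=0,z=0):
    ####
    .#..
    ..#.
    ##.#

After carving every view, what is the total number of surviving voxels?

remaining voxels: 5

initial block: 4^3 = 64
V1 y: intersect with XZ mask (4 set) -- 16 left
V2 z: intersect with XY mask (6 set) -- 6 left
V3 x: intersect with YZ mask (9 set) -- 5 left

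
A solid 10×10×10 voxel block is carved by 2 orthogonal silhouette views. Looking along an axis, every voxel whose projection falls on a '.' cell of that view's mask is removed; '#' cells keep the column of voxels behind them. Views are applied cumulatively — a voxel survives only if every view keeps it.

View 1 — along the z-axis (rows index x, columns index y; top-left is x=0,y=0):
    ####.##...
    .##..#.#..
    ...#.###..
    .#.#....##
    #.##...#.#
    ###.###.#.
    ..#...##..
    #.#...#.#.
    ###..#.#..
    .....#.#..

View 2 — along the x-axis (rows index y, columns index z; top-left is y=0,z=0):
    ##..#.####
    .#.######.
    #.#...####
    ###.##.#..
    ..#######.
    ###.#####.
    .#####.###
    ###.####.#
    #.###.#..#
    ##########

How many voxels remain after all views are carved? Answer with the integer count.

before carving: 1000 voxels (10×10×10)
after view 1 [z-axis, 44 of 100 cells solid] → remaining = 440
after view 2 [x-axis, 73 of 100 cells solid] → remaining = 317

voxel count = 317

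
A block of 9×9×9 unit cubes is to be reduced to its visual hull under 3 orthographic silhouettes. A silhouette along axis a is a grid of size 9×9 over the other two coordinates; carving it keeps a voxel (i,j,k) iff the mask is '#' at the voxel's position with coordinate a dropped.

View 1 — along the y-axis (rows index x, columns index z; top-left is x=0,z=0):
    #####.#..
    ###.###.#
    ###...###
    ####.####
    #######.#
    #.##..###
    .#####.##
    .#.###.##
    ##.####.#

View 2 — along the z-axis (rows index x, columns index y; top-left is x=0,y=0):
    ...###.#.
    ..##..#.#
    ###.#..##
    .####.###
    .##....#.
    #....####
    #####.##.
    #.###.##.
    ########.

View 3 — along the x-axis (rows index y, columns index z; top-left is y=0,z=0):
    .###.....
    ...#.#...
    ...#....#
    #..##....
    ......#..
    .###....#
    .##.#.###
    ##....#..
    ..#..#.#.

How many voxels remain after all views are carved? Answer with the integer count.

|visual hull| = 113

initial block: 9^3 = 729
[1] y-view keeps 61 columns → grid now 549
[2] z-view keeps 50 columns → grid now 339
[3] x-view keeps 27 columns → grid now 113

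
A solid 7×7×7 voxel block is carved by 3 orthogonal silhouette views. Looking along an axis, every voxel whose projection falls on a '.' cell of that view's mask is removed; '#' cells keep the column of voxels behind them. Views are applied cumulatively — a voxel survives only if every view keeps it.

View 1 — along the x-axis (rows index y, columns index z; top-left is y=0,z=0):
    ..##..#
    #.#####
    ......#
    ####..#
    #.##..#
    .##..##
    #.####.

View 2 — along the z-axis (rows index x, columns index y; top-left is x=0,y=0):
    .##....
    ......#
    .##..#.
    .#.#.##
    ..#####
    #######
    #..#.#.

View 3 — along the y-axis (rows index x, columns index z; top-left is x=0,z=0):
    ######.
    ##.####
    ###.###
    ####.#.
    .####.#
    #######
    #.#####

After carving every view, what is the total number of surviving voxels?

86 voxels

initial block: 7^3 = 343
step 1: project along x, AND mask (28/49) → |grid| = 196
step 2: project along z, AND mask (25/49) → |grid| = 102
step 3: project along y, AND mask (41/49) → |grid| = 86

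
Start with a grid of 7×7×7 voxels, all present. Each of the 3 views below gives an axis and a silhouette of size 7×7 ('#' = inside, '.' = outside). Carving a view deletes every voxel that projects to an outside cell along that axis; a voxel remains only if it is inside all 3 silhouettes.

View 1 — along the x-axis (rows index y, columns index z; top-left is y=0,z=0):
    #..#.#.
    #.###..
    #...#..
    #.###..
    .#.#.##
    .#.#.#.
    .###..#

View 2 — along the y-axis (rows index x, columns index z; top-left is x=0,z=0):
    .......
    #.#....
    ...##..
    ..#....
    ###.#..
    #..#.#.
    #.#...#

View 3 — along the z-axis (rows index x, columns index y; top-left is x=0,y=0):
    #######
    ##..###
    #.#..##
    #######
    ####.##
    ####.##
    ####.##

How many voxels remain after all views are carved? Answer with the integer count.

initial block: 7^3 = 343
step 1: project along x, AND mask (24/49) → |grid| = 168
step 2: project along y, AND mask (15/49) → |grid| = 54
step 3: project along z, AND mask (41/49) → |grid| = 42

remaining voxels: 42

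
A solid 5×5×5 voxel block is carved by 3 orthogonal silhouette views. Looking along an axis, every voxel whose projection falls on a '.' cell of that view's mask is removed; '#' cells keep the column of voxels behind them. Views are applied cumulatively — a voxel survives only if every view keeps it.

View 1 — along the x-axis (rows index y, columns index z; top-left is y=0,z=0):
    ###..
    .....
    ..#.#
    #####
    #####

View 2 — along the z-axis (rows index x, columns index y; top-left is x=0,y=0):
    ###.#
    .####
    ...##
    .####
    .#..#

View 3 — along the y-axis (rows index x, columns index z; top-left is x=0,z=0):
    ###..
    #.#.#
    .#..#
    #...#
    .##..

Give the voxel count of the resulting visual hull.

before carving: 125 voxels (5×5×5)
step 1: project along x, AND mask (15/25) → |grid| = 75
step 2: project along z, AND mask (16/25) → |grid| = 49
step 3: project along y, AND mask (12/25) → |grid| = 26

|visual hull| = 26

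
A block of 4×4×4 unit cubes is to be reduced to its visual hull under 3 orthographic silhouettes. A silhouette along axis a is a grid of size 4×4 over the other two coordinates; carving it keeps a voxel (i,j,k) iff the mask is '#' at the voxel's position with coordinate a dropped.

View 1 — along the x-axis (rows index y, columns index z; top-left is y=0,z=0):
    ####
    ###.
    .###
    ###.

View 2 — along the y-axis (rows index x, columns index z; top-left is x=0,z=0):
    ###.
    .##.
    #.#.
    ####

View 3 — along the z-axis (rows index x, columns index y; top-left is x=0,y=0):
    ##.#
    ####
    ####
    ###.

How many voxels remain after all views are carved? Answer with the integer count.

|visual hull| = 34

full grid |V| = 64
carve view 1 (along x, YZ-mask fill 13/16): 52 voxels remain
carve view 2 (along y, XZ-mask fill 11/16): 39 voxels remain
carve view 3 (along z, XY-mask fill 14/16): 34 voxels remain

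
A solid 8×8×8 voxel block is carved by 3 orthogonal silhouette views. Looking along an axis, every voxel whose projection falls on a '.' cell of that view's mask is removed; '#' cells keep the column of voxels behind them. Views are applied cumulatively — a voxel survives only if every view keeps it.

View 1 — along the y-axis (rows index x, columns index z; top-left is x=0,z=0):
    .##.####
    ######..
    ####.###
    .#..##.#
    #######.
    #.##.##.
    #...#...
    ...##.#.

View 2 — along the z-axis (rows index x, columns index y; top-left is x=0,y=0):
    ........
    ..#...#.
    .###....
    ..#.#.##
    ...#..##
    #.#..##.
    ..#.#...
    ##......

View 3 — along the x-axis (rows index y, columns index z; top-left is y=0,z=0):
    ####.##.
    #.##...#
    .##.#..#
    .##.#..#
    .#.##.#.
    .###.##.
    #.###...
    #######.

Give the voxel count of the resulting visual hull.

remaining voxels: 58

full grid |V| = 512
carve view 1 (along y, XZ-mask fill 40/64): 320 voxels remain
carve view 2 (along z, XY-mask fill 20/64): 100 voxels remain
carve view 3 (along x, YZ-mask fill 38/64): 58 voxels remain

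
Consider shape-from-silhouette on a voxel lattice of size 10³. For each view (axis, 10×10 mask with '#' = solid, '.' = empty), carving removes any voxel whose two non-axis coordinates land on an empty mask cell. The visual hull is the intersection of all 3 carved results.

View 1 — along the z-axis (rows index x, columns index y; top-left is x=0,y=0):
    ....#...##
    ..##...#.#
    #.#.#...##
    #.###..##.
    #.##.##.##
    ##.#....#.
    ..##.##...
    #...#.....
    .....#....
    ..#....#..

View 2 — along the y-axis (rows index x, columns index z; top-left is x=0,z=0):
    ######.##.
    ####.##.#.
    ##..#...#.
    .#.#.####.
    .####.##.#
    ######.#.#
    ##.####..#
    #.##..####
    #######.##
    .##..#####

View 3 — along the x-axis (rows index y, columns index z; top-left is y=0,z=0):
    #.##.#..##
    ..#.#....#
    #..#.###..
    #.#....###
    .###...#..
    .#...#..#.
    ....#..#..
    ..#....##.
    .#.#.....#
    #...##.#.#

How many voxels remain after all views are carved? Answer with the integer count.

voxel count = 103

full grid |V| = 1000
carve view 1 (along z, XY-mask fill 38/100): 380 voxels remain
carve view 2 (along y, XZ-mask fill 70/100): 254 voxels remain
carve view 3 (along x, YZ-mask fill 39/100): 103 voxels remain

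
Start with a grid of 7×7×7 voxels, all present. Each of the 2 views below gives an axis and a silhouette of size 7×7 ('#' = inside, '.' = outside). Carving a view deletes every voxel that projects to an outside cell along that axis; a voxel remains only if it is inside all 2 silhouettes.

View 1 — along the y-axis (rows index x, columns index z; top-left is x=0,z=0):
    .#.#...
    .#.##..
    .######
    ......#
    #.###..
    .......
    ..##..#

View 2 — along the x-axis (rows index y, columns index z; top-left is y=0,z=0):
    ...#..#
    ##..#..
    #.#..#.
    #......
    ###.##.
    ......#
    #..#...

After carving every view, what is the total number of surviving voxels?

|visual hull| = 41

before carving: 343 voxels (7×7×7)
step 1: project along y, AND mask (19/49) → |grid| = 133
step 2: project along x, AND mask (17/49) → |grid| = 41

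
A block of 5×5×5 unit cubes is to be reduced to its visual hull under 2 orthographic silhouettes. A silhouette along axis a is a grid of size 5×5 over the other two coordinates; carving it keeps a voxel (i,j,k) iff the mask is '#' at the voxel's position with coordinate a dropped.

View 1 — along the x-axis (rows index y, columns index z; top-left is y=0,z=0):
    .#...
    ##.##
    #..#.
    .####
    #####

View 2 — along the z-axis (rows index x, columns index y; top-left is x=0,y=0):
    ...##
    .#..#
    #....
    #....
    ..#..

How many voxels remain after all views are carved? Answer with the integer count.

start: 5×5×5 = 125 voxels
carve view 1 (along x, YZ-mask fill 16/25): 80 voxels remain
carve view 2 (along z, XY-mask fill 7/25): 22 voxels remain

|visual hull| = 22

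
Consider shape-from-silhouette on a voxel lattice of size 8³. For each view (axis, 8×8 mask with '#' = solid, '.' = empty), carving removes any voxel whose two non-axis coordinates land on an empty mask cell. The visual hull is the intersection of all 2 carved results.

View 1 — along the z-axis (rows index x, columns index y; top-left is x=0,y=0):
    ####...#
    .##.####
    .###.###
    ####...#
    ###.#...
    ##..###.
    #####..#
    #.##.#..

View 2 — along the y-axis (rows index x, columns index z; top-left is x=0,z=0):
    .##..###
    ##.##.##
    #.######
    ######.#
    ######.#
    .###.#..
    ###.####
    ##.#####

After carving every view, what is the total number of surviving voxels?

full grid |V| = 512
  1. axis=2 (XY plane), |mask|=41  ⇒  voxels=328
  2. axis=1 (XZ plane), |mask|=50  ⇒  voxels=256

256 voxels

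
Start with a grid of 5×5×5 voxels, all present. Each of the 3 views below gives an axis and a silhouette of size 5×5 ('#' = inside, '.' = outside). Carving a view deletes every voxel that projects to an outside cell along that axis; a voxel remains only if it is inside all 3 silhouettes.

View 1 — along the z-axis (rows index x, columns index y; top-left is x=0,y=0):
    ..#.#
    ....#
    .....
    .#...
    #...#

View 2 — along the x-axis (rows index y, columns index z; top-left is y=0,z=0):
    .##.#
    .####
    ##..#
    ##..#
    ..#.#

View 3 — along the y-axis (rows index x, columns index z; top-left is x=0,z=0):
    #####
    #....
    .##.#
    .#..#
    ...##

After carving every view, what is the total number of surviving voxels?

start: 5×5×5 = 125 voxels
[1] z-view keeps 6 columns → grid now 30
[2] x-view keeps 15 columns → grid now 16
[3] y-view keeps 13 columns → grid now 9

remaining voxels: 9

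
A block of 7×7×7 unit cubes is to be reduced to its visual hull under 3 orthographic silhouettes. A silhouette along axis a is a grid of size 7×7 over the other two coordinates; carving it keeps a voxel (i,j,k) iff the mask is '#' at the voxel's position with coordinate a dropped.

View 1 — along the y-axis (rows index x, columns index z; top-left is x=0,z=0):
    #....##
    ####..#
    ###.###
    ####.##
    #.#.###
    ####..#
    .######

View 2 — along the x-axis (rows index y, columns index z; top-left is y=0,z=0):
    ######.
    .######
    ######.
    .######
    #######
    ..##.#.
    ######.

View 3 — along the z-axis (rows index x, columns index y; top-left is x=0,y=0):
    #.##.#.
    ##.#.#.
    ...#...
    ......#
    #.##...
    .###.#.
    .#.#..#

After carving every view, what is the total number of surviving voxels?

|visual hull| = 74

start: 7×7×7 = 343 voxels
  1. axis=1 (XZ plane), |mask|=36  ⇒  voxels=252
  2. axis=0 (YZ plane), |mask|=40  ⇒  voxels=198
  3. axis=2 (XY plane), |mask|=20  ⇒  voxels=74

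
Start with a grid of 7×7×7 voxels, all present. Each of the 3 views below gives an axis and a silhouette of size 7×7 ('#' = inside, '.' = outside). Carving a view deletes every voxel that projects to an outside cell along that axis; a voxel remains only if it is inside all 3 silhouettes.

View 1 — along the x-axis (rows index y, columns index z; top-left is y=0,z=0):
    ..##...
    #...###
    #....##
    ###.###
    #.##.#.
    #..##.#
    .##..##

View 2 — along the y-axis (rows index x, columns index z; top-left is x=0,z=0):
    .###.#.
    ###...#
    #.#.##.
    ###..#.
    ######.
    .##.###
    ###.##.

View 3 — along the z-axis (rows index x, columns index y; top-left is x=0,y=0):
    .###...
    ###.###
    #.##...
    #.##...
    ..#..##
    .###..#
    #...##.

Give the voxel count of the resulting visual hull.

|visual hull| = 59

full grid |V| = 343
[1] x-view keeps 27 columns → grid now 189
[2] y-view keeps 32 columns → grid now 123
[3] z-view keeps 25 columns → grid now 59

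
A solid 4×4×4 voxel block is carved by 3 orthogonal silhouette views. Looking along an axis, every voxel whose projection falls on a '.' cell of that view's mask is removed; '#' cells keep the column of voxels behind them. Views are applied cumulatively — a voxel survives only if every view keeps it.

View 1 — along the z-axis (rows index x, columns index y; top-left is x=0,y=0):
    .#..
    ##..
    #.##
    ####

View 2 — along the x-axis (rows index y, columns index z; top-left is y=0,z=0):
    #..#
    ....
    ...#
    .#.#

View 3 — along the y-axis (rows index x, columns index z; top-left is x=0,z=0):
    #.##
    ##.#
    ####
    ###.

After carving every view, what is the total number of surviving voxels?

full grid |V| = 64
V1 z: intersect with XY mask (10 set) -- 40 left
V2 x: intersect with YZ mask (5 set) -- 12 left
V3 y: intersect with XZ mask (13 set) -- 9 left

|visual hull| = 9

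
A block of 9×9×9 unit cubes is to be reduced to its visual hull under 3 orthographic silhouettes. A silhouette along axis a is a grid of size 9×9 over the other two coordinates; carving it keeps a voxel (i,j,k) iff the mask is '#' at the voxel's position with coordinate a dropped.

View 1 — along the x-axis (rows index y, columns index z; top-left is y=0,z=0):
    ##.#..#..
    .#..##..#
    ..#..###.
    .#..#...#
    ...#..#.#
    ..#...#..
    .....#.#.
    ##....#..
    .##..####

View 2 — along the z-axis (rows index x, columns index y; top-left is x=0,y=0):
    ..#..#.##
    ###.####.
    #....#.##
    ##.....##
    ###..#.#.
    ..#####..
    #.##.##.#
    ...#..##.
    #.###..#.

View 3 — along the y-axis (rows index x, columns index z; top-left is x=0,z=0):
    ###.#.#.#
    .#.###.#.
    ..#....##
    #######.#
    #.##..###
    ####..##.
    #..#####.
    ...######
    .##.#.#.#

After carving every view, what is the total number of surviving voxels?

|visual hull| = 91

before carving: 729 voxels (9×9×9)
  1. axis=0 (YZ plane), |mask|=31  ⇒  voxels=279
  2. axis=2 (XY plane), |mask|=43  ⇒  voxels=146
  3. axis=1 (XZ plane), |mask|=51  ⇒  voxels=91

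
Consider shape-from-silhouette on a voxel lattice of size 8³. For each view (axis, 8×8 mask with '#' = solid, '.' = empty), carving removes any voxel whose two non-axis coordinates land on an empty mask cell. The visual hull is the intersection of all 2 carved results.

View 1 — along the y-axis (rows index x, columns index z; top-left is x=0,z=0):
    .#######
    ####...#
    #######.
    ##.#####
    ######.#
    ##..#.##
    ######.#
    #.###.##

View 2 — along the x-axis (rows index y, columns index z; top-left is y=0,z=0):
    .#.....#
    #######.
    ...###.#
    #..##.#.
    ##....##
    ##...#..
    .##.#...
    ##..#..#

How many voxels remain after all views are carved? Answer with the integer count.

before carving: 512 voxels (8×8×8)
V1 y: intersect with XZ mask (51 set) -- 408 left
V2 x: intersect with YZ mask (31 set) -- 203 left

voxel count = 203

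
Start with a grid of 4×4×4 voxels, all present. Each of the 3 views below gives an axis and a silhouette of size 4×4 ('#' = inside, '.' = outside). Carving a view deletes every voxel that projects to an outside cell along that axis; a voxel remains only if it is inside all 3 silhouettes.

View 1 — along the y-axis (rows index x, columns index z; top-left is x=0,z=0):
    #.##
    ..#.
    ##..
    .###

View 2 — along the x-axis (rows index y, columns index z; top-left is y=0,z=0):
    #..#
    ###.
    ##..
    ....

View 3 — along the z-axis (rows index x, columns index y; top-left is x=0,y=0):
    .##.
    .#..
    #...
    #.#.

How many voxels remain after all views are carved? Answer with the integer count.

start: 4×4×4 = 64 voxels
carve view 1 (along y, XZ-mask fill 9/16): 36 voxels remain
carve view 2 (along x, YZ-mask fill 7/16): 15 voxels remain
carve view 3 (along z, XY-mask fill 6/16): 7 voxels remain

|visual hull| = 7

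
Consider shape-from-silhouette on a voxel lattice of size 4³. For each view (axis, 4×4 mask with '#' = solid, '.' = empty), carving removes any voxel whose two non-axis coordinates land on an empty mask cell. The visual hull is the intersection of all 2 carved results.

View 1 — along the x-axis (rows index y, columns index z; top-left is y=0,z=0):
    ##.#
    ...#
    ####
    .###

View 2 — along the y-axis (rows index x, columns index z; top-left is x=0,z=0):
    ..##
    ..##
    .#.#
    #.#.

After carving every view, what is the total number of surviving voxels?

full grid |V| = 64
V1 x: intersect with YZ mask (11 set) -- 44 left
V2 y: intersect with XZ mask (8 set) -- 23 left

|visual hull| = 23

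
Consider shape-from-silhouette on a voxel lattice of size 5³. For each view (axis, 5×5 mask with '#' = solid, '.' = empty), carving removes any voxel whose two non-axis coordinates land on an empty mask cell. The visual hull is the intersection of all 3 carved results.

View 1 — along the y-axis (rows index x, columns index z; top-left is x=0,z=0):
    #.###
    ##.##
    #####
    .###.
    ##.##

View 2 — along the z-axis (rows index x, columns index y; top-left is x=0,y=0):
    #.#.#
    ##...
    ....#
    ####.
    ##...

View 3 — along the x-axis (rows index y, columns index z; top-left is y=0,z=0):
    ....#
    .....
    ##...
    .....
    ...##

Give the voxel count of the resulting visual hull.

voxel count = 9

full grid |V| = 125
after view 1 [y-axis, 20 of 25 cells solid] → remaining = 100
after view 2 [z-axis, 12 of 25 cells solid] → remaining = 45
after view 3 [x-axis, 5 of 25 cells solid] → remaining = 9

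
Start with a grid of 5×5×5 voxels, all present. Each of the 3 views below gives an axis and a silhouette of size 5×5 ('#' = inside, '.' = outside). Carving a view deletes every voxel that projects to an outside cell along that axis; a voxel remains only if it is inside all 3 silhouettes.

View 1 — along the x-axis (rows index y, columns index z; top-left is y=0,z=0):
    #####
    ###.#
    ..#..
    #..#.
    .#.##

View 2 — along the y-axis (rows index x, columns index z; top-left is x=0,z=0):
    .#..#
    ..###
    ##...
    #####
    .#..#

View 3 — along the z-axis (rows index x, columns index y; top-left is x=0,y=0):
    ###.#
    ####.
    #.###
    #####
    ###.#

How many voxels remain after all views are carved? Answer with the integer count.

full grid |V| = 125
step 1: project along x, AND mask (15/25) → |grid| = 75
step 2: project along y, AND mask (14/25) → |grid| = 42
step 3: project along z, AND mask (21/25) → |grid| = 38

|visual hull| = 38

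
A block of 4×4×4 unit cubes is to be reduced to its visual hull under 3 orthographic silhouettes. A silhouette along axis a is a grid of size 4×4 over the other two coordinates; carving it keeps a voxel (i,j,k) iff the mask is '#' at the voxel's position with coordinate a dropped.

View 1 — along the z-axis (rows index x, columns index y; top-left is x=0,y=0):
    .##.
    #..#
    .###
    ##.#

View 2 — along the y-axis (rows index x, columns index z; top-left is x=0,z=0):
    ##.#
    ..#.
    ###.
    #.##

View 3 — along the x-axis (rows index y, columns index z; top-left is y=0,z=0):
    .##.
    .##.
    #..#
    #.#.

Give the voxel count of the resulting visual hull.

remaining voxels: 14

before carving: 64 voxels (4×4×4)
  1. axis=2 (XY plane), |mask|=10  ⇒  voxels=40
  2. axis=1 (XZ plane), |mask|=10  ⇒  voxels=26
  3. axis=0 (YZ plane), |mask|=8  ⇒  voxels=14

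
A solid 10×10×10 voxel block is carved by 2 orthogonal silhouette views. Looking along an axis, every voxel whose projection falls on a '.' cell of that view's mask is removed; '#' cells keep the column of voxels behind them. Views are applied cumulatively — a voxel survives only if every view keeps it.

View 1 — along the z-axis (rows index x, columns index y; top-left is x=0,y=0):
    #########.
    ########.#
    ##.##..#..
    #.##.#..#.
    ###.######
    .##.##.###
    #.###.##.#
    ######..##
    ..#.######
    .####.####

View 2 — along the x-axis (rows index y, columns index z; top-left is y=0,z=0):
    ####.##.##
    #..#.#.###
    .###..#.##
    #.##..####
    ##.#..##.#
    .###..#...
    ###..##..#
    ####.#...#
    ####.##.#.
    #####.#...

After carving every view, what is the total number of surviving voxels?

|visual hull| = 458

full grid |V| = 1000
step 1: project along z, AND mask (74/100) → |grid| = 740
step 2: project along x, AND mask (62/100) → |grid| = 458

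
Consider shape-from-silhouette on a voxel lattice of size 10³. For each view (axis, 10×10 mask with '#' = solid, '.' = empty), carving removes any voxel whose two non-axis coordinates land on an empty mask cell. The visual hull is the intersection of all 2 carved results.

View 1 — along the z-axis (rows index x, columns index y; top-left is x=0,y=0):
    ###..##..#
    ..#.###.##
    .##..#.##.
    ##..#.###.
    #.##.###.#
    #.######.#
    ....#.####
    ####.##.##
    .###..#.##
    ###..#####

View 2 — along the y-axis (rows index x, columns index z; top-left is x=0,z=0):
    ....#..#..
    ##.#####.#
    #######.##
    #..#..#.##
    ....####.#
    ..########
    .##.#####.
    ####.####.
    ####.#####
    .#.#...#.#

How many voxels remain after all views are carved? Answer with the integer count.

before carving: 1000 voxels (10×10×10)
[1] z-view keeps 65 columns → grid now 650
[2] y-view keeps 65 columns → grid now 419

remaining voxels: 419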